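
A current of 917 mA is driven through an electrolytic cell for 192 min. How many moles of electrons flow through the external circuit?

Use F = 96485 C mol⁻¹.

Q = I·t = 0.9170 A × 11520 s = 10560 C.
n(e⁻) = Q/F = 10560 / 96485 = 0.109 mol.

0.109 mol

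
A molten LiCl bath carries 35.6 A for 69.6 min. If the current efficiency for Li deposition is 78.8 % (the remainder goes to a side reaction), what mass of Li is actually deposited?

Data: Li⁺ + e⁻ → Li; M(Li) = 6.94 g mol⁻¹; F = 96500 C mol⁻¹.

Q = I·t = 35.60 × 4176.0 = 148700 C.
n(e⁻) = 148700/96500 = 1.541 mol; theoretically n(Li) = 1.541/1 = 1.541 mol, m_theo = 10.69 g.
At 78.8 % efficiency, m_actual = 0.788 × 10.69 = 8.42 g.

8.42 g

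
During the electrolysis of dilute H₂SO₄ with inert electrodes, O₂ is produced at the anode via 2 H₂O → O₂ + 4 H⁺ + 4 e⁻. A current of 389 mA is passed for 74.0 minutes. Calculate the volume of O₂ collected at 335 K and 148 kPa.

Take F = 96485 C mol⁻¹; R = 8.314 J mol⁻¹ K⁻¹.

0.0842 L

Q = I·t = 0.3890 A × 4440.0 s = 1727 C.
n(e⁻) = Q/F = 1727 / 96485 = 0.01790 mol.
4 electrons are transferred per O₂ molecule, so n(O₂) = 0.01790 / 4 = 0.004475 mol.
V = nRT/P = (0.004475 × 8.314 × 335) / (148 × 10³ Pa) = 8.42 × 10⁻⁵ m³ = 0.0842 L.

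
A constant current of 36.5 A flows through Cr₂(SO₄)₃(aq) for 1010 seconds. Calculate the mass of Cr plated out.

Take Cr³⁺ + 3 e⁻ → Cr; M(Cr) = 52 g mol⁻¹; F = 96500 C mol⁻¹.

6.62 g

Q = I·t = 36.50 A × 1010.0 s = 36860 C.
n(e⁻) = Q/F = 36860 / 96500 = 0.3820 mol.
Cr³⁺ + 3 e⁻ → Cr, so n(Cr) = n(e⁻)/3 = 0.1273 mol.
m = n·M = 0.1273 × 52 = 6.62 g.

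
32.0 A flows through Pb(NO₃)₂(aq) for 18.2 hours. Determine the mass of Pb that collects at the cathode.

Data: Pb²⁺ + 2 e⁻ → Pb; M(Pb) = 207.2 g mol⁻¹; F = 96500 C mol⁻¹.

2250 g

Q = I·t = 32.00 A × 65520 s = 2097000 C.
n(e⁻) = Q/F = 2097000 / 96500 = 21.73 mol.
Pb²⁺ + 2 e⁻ → Pb, so n(Pb) = n(e⁻)/2 = 10.86 mol.
m = n·M = 10.86 × 207.2 = 2250 g.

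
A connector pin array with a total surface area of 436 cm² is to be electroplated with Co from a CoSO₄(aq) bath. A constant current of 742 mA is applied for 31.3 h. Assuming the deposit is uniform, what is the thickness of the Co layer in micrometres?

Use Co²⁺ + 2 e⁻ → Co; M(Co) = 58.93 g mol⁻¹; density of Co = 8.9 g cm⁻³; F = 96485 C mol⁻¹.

65.8 μm

Q = I·t = 0.7420 × 112680 = 83610 C; n(e⁻) = 0.8665 mol.
n(Co) = n(e⁻)/2 = 0.4333 mol, so m = 0.4333 × 58.93 = 25.53 g.
Volume = m/ρ = 25.53 / 8.9 = 2.869 cm³.
Thickness = V/A = 2.869 / 436 = 0.00658 cm = 65.8 μm.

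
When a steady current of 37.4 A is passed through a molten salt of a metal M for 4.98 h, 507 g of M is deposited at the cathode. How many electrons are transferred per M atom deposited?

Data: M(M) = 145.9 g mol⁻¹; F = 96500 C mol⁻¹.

Q = I·t = 37.40 A × 17928 s = 670500 C, so n(e⁻) = 670500/96500 = 6.948 mol.
n(M) deposited = 507 / 145.9 = 3.475 mol.
Electrons per atom = n(e⁻)/n(M) = 6.948 / 3.475 = 2.00 ≈ 2, so the ion is M²⁺.

2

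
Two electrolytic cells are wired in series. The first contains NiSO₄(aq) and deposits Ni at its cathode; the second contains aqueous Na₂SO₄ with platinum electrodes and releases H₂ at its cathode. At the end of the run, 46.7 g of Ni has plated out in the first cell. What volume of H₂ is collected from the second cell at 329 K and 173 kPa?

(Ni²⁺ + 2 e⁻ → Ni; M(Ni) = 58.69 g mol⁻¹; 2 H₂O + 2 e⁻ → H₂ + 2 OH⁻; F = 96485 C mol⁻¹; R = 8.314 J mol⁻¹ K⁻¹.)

n(Ni) = 46.7 / 58.69 = 0.7957 mol, so n(e⁻) = 2 × 0.7957 = 1.591 mol.
The cells are in series, so the same 1.591 mol of electrons passes through the second cell.
2 H₂O + 2 e⁻ → H₂ + 2 OH⁻ — 2 mol e⁻ per mol H₂, so n(H₂) = 1.591/2 = 0.7957 mol.
V = nRT/P = (0.7957 × 8.314 × 329) / (173 × 10³) = 0.0126 m³ = 12.6 L.

12.6 L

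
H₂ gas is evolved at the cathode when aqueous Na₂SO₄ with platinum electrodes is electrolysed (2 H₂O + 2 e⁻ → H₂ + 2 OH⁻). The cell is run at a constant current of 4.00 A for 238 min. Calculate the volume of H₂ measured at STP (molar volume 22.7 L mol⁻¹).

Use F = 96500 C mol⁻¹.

6.72 L

Q = I·t = 4.000 A × 14280 s = 57120 C.
n(e⁻) = Q/F = 57120 / 96500 = 0.5919 mol.
2 electrons are transferred per H₂ molecule, so n(H₂) = 0.5919 / 2 = 0.2960 mol.
V = n × V_m = 0.2960 × 22.7 = 6.72 L.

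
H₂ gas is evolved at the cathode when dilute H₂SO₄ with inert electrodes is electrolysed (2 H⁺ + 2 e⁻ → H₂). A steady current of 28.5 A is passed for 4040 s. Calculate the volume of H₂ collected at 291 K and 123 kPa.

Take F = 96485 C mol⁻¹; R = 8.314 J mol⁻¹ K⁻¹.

Q = I·t = 28.50 A × 4040.0 s = 115100 C.
n(e⁻) = Q/F = 115100 / 96485 = 1.193 mol.
2 electrons are transferred per H₂ molecule, so n(H₂) = 1.193 / 2 = 0.5967 mol.
V = nRT/P = (0.5967 × 8.314 × 291) / (123 × 10³ Pa) = 0.0117 m³ = 11.7 L.

11.7 L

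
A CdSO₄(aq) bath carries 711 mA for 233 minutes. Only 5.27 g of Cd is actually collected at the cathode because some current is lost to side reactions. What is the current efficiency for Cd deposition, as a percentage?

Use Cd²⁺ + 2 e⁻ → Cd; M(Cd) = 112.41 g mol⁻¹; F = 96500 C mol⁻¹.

Q = I·t = 0.7110 × 13980 = 9940 C; n(e⁻) = 9940/96500 = 0.1030 mol.
Theoretical n(Cd) = n(e⁻)/2 = 0.05150 mol, i.e. m_theo = 0.05150 × 112.41 = 5.789 g.
Efficiency = m_actual / m_theo = 5.27 / 5.789 = 91.0 %.

91.0 %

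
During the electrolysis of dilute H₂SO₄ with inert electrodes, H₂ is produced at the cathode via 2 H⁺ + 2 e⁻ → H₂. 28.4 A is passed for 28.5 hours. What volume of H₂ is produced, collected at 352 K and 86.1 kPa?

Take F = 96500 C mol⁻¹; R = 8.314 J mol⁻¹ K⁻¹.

513 L

Q = I·t = 28.40 A × 102600 s = 2914000 C.
n(e⁻) = Q/F = 2914000 / 96500 = 30.20 mol.
2 electrons are transferred per H₂ molecule, so n(H₂) = 30.20 / 2 = 15.10 mol.
V = nRT/P = (15.10 × 8.314 × 352) / (86.1 × 10³ Pa) = 0.513 m³ = 513 L.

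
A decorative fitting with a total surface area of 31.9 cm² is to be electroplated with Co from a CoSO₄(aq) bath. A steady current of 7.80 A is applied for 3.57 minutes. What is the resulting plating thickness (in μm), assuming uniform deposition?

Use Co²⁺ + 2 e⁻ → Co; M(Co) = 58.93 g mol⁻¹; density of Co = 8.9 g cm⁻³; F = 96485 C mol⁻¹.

18.0 μm

Q = I·t = 7.800 × 214.20 = 1671 C; n(e⁻) = 0.01732 mol.
n(Co) = n(e⁻)/2 = 0.008658 mol, so m = 0.008658 × 58.93 = 0.5102 g.
Volume = m/ρ = 0.5102 / 8.9 = 0.05733 cm³.
Thickness = V/A = 0.05733 / 31.9 = 0.00180 cm = 18.0 μm.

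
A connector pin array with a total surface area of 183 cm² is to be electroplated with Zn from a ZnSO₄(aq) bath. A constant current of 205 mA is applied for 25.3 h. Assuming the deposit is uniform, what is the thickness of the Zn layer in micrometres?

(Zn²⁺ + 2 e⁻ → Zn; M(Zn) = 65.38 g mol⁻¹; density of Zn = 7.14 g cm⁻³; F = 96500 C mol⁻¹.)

Q = I·t = 0.2050 × 91080 = 18670 C; n(e⁻) = 0.1935 mol.
n(Zn) = n(e⁻)/2 = 0.09674 mol, so m = 0.09674 × 65.38 = 6.325 g.
Volume = m/ρ = 6.325 / 7.14 = 0.8859 cm³.
Thickness = V/A = 0.8859 / 183 = 0.00484 cm = 48.4 μm.

48.4 μm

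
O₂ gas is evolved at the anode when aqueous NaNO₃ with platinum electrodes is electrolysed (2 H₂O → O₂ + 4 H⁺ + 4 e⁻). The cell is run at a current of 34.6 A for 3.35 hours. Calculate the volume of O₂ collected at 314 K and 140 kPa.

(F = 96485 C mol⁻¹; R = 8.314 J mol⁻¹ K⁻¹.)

Q = I·t = 34.60 A × 12060 s = 417300 C.
n(e⁻) = Q/F = 417300 / 96485 = 4.325 mol.
4 electrons are transferred per O₂ molecule, so n(O₂) = 4.325 / 4 = 1.081 mol.
V = nRT/P = (1.081 × 8.314 × 314) / (140 × 10³ Pa) = 0.0202 m³ = 20.2 L.

20.2 L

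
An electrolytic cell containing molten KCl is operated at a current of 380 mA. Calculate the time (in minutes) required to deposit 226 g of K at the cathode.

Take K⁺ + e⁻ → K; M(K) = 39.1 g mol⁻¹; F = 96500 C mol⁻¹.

24500 min

n(K) = m/M = 226 / 39.1 = 5.780 mol.
Each K atom requires 1 electron, so n(e⁻) = 1 × 5.780 = 5.780 mol.
Q = n(e⁻)·F = 5.780 × 96500 = 557800 C.
t = Q/I = 557800 / 0.3800 A = 1468000 s = 24500 min.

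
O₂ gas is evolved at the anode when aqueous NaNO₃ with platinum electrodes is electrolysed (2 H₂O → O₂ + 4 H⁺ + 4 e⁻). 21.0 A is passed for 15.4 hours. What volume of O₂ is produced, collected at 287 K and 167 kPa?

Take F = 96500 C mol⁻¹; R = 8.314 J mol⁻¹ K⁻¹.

43.1 L

Q = I·t = 21.00 A × 55440 s = 1164000 C.
n(e⁻) = Q/F = 1164000 / 96500 = 12.06 mol.
4 electrons are transferred per O₂ molecule, so n(O₂) = 12.06 / 4 = 3.016 mol.
V = nRT/P = (3.016 × 8.314 × 287) / (167 × 10³ Pa) = 0.0431 m³ = 43.1 L.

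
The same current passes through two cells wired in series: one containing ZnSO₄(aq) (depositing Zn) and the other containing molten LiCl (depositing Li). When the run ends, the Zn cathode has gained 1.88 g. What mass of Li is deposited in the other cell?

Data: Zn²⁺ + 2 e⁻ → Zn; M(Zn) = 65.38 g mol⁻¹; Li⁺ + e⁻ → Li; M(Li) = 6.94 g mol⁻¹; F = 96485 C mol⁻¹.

0.399 g

n(Zn) = 1.88 / 65.38 = 0.02875 mol.
Since Zn²⁺ + 2 e⁻ → Zn, n(e⁻) passed = 2 × 0.02875 = 0.05751 mol.
Cells in series carry the same charge, so the same 0.05751 mol of electrons passes through cell 2.
Li⁺ + e⁻ → Li, so n(Li) = 0.05751 / 1 = 0.05751 mol.
m(Li) = 0.05751 × 6.94 = 0.399 g.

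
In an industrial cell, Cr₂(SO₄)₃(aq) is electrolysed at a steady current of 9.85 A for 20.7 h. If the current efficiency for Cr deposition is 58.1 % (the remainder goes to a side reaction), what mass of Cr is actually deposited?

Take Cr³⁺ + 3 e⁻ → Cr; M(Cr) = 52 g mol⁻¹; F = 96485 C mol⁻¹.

Q = I·t = 9.850 × 74520 = 734000 C.
n(e⁻) = 734000/96485 = 7.608 mol; theoretically n(Cr) = 7.608/3 = 2.536 mol, m_theo = 131.9 g.
At 58.1 % efficiency, m_actual = 0.581 × 131.9 = 76.6 g.

76.6 g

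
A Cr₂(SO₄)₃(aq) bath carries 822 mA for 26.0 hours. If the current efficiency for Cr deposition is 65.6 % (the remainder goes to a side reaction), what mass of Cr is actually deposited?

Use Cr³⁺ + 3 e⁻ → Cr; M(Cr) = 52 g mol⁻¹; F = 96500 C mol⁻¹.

9.07 g

Q = I·t = 0.8220 × 93600 = 76940 C.
n(e⁻) = 76940/96500 = 0.7973 mol; theoretically n(Cr) = 0.7973/3 = 0.2658 mol, m_theo = 13.82 g.
At 65.6 % efficiency, m_actual = 0.656 × 13.82 = 9.07 g.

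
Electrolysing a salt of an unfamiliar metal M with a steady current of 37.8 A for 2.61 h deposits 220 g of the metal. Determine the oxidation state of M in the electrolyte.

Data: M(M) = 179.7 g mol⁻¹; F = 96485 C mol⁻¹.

Q = I·t = 37.80 A × 9396.0 s = 355200 C, so n(e⁻) = 355200/96485 = 3.681 mol.
n(M) deposited = 220 / 179.7 = 1.224 mol.
Electrons per atom = n(e⁻)/n(M) = 3.681 / 1.224 = 3.01 ≈ 3, so the ion is M³⁺.

+3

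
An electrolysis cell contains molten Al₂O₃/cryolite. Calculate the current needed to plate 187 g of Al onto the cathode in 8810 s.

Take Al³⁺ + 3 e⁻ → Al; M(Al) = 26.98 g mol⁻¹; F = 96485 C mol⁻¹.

228 A

n(Al) = 187 / 26.98 = 6.931 mol.
n(e⁻) = 3 × 6.931 = 20.79 mol.
Q = n(e⁻)·F = 20.79 × 96485 = 2006000 C.
I = Q/t = 2006000 / 8810.0 s = 228 A.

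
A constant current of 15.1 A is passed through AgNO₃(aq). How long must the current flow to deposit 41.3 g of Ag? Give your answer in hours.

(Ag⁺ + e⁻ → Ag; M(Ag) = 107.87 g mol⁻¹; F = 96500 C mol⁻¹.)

n(Ag) = m/M = 41.3 / 107.87 = 0.3829 mol.
Each Ag atom requires 1 electron, so n(e⁻) = 1 × 0.3829 = 0.3829 mol.
Q = n(e⁻)·F = 0.3829 × 96500 = 36950 C.
t = Q/I = 36950 / 15.10 A = 2447 s = 0.680 h.

0.680 h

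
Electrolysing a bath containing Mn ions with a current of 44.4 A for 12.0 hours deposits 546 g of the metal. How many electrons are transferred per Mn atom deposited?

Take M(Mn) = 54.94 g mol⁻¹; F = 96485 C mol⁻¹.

Q = I·t = 44.40 A × 43200 s = 1918000 C, so n(e⁻) = 1918000/96485 = 19.88 mol.
n(Mn) deposited = 546 / 54.94 = 9.938 mol.
Electrons per atom = n(e⁻)/n(Mn) = 19.88 / 9.938 = 2.00 ≈ 2, so the ion is Mn²⁺.

2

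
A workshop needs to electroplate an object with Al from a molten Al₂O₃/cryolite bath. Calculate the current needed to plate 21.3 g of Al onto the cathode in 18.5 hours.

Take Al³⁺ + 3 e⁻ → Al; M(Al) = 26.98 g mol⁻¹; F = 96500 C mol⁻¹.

3.43 A

n(Al) = 21.3 / 26.98 = 0.7895 mol.
n(e⁻) = 3 × 0.7895 = 2.368 mol.
Q = n(e⁻)·F = 2.368 × 96500 = 228600 C.
I = Q/t = 228600 / 66600 s = 3.43 A.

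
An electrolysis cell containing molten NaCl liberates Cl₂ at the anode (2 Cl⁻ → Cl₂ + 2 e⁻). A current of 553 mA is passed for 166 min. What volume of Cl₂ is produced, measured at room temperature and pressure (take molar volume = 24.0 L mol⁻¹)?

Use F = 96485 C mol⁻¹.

0.685 L

Q = I·t = 0.5530 A × 9960.0 s = 5508 C.
n(e⁻) = Q/F = 5508 / 96485 = 0.05709 mol.
2 electrons are transferred per Cl₂ molecule, so n(Cl₂) = 0.05709 / 2 = 0.02854 mol.
V = n × V_m = 0.02854 × 24.0 = 0.685 L.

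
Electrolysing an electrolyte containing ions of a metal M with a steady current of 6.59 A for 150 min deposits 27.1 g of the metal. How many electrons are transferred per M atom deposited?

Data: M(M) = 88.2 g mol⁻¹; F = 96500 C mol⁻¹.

Q = I·t = 6.590 A × 9000.0 s = 59310 C, so n(e⁻) = 59310/96500 = 0.6146 mol.
n(M) deposited = 27.1 / 88.2 = 0.3073 mol.
Electrons per atom = n(e⁻)/n(M) = 0.6146 / 0.3073 = 2.00 ≈ 2, so the ion is M²⁺.

2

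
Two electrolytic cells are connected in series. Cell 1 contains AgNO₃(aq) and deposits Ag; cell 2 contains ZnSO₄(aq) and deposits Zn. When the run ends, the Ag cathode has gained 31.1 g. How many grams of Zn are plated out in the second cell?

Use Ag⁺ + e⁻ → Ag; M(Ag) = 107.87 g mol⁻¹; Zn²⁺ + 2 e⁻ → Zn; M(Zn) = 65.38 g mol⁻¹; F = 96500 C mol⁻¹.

9.42 g

n(Ag) = 31.1 / 107.87 = 0.2883 mol.
Since Ag⁺ + e⁻ → Ag, n(e⁻) passed = 1 × 0.2883 = 0.2883 mol.
Cells in series carry the same charge, so the same 0.2883 mol of electrons passes through cell 2.
Zn²⁺ + 2 e⁻ → Zn, so n(Zn) = 0.2883 / 2 = 0.1442 mol.
m(Zn) = 0.1442 × 65.38 = 9.42 g.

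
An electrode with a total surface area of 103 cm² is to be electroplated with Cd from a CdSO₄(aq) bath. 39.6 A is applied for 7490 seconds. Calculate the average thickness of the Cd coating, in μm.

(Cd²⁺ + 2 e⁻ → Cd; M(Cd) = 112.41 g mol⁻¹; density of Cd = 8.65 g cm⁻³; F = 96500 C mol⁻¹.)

Q = I·t = 39.60 × 7490.0 = 296600 C; n(e⁻) = 3.074 mol.
n(Cd) = n(e⁻)/2 = 1.537 mol, so m = 1.537 × 112.41 = 172.8 g.
Volume = m/ρ = 172.8 / 8.65 = 19.97 cm³.
Thickness = V/A = 19.97 / 103 = 0.194 cm = 1940 μm.

1940 μm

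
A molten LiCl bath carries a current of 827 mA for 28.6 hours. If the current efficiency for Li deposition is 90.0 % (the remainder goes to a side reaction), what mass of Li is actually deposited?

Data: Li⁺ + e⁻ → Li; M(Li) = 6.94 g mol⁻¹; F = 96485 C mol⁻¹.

5.51 g

Q = I·t = 0.8270 × 102960 = 85150 C.
n(e⁻) = 85150/96485 = 0.8825 mol; theoretically n(Li) = 0.8825/1 = 0.8825 mol, m_theo = 6.125 g.
At 90.0 % efficiency, m_actual = 0.900 × 6.125 = 5.51 g.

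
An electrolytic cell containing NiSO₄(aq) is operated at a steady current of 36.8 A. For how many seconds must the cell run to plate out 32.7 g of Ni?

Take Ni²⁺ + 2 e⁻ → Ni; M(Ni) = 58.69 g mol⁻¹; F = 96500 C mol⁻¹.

2920 s

n(Ni) = m/M = 32.7 / 58.69 = 0.5572 mol.
Each Ni atom requires 2 electrons, so n(e⁻) = 2 × 0.5572 = 1.114 mol.
Q = n(e⁻)·F = 1.114 × 96500 = 107500 C.
t = Q/I = 107500 / 36.80 A = 2922 s.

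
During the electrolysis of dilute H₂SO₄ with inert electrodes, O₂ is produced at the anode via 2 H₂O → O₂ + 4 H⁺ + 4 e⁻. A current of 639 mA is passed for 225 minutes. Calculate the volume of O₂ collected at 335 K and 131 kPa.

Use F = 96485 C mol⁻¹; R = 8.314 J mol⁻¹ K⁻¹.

Q = I·t = 0.6390 A × 13500 s = 8626 C.
n(e⁻) = Q/F = 8626 / 96485 = 0.08941 mol.
4 electrons are transferred per O₂ molecule, so n(O₂) = 0.08941 / 4 = 0.02235 mol.
V = nRT/P = (0.02235 × 8.314 × 335) / (131 × 10³ Pa) = 4.75 × 10⁻⁴ m³ = 0.475 L.

0.475 L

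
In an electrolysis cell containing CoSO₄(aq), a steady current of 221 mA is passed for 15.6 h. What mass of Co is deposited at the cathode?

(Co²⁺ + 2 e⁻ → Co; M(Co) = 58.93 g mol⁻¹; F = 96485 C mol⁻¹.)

Q = I·t = 0.2210 A × 56160 s = 12410 C.
n(e⁻) = Q/F = 12410 / 96485 = 0.1286 mol.
Co²⁺ + 2 e⁻ → Co, so n(Co) = n(e⁻)/2 = 0.06432 mol.
m = n·M = 0.06432 × 58.93 = 3.79 g.

3.79 g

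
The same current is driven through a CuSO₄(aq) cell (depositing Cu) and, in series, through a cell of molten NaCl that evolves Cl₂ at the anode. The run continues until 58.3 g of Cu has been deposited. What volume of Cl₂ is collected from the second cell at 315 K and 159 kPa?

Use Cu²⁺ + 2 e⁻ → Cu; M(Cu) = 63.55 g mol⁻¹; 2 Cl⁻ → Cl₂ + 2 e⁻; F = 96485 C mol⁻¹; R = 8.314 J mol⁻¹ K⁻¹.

15.1 L

n(Cu) = 58.3 / 63.55 = 0.9174 mol, so n(e⁻) = 2 × 0.9174 = 1.835 mol.
The cells are in series, so the same 1.835 mol of electrons passes through the second cell.
2 Cl⁻ → Cl₂ + 2 e⁻ — 2 mol e⁻ per mol Cl₂, so n(Cl₂) = 1.835/2 = 0.9174 mol.
V = nRT/P = (0.9174 × 8.314 × 315) / (159 × 10³) = 0.0151 m³ = 15.1 L.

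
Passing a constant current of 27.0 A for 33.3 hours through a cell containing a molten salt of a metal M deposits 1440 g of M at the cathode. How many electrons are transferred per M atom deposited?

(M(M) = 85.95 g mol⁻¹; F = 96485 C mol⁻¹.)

2

Q = I·t = 27.00 A × 119880 s = 3237000 C, so n(e⁻) = 3237000/96485 = 33.55 mol.
n(M) deposited = 1440 / 85.95 = 16.75 mol.
Electrons per atom = n(e⁻)/n(M) = 33.55 / 16.75 = 2.00 ≈ 2, so the ion is M²⁺.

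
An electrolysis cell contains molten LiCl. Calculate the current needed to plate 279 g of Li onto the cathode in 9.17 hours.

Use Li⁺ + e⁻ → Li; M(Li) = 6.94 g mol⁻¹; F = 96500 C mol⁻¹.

n(Li) = 279 / 6.94 = 40.20 mol.
n(e⁻) = 1 × 40.20 = 40.20 mol.
Q = n(e⁻)·F = 40.20 × 96500 = 3879000 C.
I = Q/t = 3879000 / 33012 s = 118 A.

118 A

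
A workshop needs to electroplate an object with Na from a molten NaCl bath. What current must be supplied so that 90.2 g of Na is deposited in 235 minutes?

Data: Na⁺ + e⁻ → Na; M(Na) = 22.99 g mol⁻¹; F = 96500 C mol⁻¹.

26.9 A

n(Na) = 90.2 / 22.99 = 3.923 mol.
n(e⁻) = 1 × 3.923 = 3.923 mol.
Q = n(e⁻)·F = 3.923 × 96500 = 378600 C.
I = Q/t = 378600 / 14100 s = 26.9 A.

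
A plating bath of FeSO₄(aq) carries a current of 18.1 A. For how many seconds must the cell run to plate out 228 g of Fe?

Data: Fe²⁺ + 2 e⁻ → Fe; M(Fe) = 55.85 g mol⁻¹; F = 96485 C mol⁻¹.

43500 s

n(Fe) = m/M = 228 / 55.85 = 4.082 mol.
Each Fe atom requires 2 electrons, so n(e⁻) = 2 × 4.082 = 8.165 mol.
Q = n(e⁻)·F = 8.165 × 96485 = 787800 C.
t = Q/I = 787800 / 18.10 A = 43520 s.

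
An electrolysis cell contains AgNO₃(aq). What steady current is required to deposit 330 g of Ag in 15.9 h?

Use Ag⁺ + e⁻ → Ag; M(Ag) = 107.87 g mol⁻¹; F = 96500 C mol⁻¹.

n(Ag) = 330 / 107.87 = 3.059 mol.
n(e⁻) = 1 × 3.059 = 3.059 mol.
Q = n(e⁻)·F = 3.059 × 96500 = 295200 C.
I = Q/t = 295200 / 57240 s = 5.16 A.

5.16 A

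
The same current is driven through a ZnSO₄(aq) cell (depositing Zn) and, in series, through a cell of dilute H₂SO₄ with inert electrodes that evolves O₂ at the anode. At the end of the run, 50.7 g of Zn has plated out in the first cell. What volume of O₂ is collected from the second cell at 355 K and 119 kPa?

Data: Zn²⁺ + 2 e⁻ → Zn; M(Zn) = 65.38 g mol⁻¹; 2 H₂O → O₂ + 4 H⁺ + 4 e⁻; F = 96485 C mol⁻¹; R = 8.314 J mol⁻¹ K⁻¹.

n(Zn) = 50.7 / 65.38 = 0.7755 mol, so n(e⁻) = 2 × 0.7755 = 1.551 mol.
The cells are in series, so the same 1.551 mol of electrons passes through the second cell.
2 H₂O → O₂ + 4 H⁺ + 4 e⁻ — 4 mol e⁻ per mol O₂, so n(O₂) = 1.551/4 = 0.3877 mol.
V = nRT/P = (0.3877 × 8.314 × 355) / (119 × 10³) = 0.00962 m³ = 9.62 L.

9.62 L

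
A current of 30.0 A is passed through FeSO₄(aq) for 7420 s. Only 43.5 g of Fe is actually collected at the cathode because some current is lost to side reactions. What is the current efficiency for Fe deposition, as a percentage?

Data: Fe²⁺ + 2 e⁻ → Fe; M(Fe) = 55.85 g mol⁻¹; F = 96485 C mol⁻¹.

67.5 %

Q = I·t = 30.00 × 7420.0 = 222600 C; n(e⁻) = 222600/96485 = 2.307 mol.
Theoretical n(Fe) = n(e⁻)/2 = 1.154 mol, i.e. m_theo = 1.154 × 55.85 = 64.43 g.
Efficiency = m_actual / m_theo = 43.5 / 64.43 = 67.5 %.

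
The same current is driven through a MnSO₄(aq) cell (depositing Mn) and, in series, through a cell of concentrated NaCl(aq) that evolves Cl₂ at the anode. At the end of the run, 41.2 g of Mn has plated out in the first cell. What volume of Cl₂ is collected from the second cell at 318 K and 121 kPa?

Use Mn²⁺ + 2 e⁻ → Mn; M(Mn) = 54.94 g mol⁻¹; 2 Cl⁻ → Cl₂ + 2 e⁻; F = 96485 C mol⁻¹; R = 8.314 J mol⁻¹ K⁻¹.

n(Mn) = 41.2 / 54.94 = 0.7499 mol, so n(e⁻) = 2 × 0.7499 = 1.500 mol.
The cells are in series, so the same 1.500 mol of electrons passes through the second cell.
2 Cl⁻ → Cl₂ + 2 e⁻ — 2 mol e⁻ per mol Cl₂, so n(Cl₂) = 1.500/2 = 0.7499 mol.
V = nRT/P = (0.7499 × 8.314 × 318) / (121 × 10³) = 0.0164 m³ = 16.4 L.

16.4 L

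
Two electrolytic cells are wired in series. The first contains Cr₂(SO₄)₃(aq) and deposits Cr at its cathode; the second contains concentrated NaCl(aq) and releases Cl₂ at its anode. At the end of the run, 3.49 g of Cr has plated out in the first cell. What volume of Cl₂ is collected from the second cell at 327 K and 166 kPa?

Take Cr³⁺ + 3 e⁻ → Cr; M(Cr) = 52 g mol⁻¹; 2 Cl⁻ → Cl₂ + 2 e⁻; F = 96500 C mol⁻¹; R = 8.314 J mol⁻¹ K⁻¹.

n(Cr) = 3.49 / 52 = 0.06712 mol, so n(e⁻) = 3 × 0.06712 = 0.2013 mol.
The cells are in series, so the same 0.2013 mol of electrons passes through the second cell.
2 Cl⁻ → Cl₂ + 2 e⁻ — 2 mol e⁻ per mol Cl₂, so n(Cl₂) = 0.2013/2 = 0.1007 mol.
V = nRT/P = (0.1007 × 8.314 × 327) / (166 × 10³) = 0.00165 m³ = 1.65 L.

1.65 L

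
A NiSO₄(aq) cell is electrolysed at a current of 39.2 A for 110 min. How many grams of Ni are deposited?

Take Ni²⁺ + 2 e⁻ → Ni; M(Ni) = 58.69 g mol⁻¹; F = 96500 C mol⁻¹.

78.7 g

Q = I·t = 39.20 A × 6600.0 s = 258700 C.
n(e⁻) = Q/F = 258700 / 96500 = 2.681 mol.
Ni²⁺ + 2 e⁻ → Ni, so n(Ni) = n(e⁻)/2 = 1.341 mol.
m = n·M = 1.341 × 58.69 = 78.7 g.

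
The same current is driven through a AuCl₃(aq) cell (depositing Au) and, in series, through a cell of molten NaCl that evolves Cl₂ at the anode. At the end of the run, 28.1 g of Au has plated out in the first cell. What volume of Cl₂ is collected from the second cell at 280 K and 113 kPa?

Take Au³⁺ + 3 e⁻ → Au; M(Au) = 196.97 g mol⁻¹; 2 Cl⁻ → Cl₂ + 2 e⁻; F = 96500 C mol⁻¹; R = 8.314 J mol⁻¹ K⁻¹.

n(Au) = 28.1 / 196.97 = 0.1427 mol, so n(e⁻) = 3 × 0.1427 = 0.4280 mol.
The cells are in series, so the same 0.4280 mol of electrons passes through the second cell.
2 Cl⁻ → Cl₂ + 2 e⁻ — 2 mol e⁻ per mol Cl₂, so n(Cl₂) = 0.4280/2 = 0.2140 mol.
V = nRT/P = (0.2140 × 8.314 × 280) / (113 × 10³) = 0.00441 m³ = 4.41 L.

4.41 L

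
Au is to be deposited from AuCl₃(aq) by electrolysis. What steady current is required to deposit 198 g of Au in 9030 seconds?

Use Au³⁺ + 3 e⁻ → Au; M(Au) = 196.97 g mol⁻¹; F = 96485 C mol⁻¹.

n(Au) = 198 / 196.97 = 1.005 mol.
n(e⁻) = 3 × 1.005 = 3.016 mol.
Q = n(e⁻)·F = 3.016 × 96485 = 291000 C.
I = Q/t = 291000 / 9030.0 s = 32.2 A.

32.2 A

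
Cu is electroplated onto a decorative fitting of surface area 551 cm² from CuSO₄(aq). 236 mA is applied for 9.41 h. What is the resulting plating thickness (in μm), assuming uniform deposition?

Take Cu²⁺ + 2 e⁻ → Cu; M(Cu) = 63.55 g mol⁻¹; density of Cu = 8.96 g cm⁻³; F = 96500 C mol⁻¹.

Q = I·t = 0.2360 × 33876 = 7995 C; n(e⁻) = 0.08285 mol.
n(Cu) = n(e⁻)/2 = 0.04142 mol, so m = 0.04142 × 63.55 = 2.632 g.
Volume = m/ρ = 2.632 / 8.96 = 0.2938 cm³.
Thickness = V/A = 0.2938 / 551 = 5.33 × 10⁻⁴ cm = 5.33 μm.

5.33 μm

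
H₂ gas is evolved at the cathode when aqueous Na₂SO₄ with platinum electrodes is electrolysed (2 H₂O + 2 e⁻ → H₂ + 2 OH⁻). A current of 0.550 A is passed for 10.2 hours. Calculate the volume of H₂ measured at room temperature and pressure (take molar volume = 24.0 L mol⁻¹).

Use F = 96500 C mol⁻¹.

2.51 L

Q = I·t = 0.5500 A × 36720 s = 20200 C.
n(e⁻) = Q/F = 20200 / 96500 = 0.2093 mol.
2 electrons are transferred per H₂ molecule, so n(H₂) = 0.2093 / 2 = 0.1046 mol.
V = n × V_m = 0.1046 × 24.0 = 2.51 L.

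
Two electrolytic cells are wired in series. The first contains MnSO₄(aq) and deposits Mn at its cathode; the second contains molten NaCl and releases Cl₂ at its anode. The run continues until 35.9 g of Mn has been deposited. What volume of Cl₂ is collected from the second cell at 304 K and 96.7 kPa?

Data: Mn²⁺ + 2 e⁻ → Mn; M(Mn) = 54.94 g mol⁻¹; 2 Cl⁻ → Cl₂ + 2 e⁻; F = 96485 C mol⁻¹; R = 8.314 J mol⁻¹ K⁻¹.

17.1 L

n(Mn) = 35.9 / 54.94 = 0.6534 mol, so n(e⁻) = 2 × 0.6534 = 1.307 mol.
The cells are in series, so the same 1.307 mol of electrons passes through the second cell.
2 Cl⁻ → Cl₂ + 2 e⁻ — 2 mol e⁻ per mol Cl₂, so n(Cl₂) = 1.307/2 = 0.6534 mol.
V = nRT/P = (0.6534 × 8.314 × 304) / (96.7 × 10³) = 0.0171 m³ = 17.1 L.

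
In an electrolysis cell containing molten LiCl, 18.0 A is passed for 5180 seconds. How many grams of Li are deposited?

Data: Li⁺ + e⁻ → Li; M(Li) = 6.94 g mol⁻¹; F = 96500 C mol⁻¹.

Q = I·t = 18.00 A × 5180.0 s = 93240 C.
n(e⁻) = Q/F = 93240 / 96500 = 0.9662 mol.
Li⁺ + e⁻ → Li, so n(Li) = n(e⁻)/1 = 0.9662 mol.
m = n·M = 0.9662 × 6.94 = 6.71 g.

6.71 g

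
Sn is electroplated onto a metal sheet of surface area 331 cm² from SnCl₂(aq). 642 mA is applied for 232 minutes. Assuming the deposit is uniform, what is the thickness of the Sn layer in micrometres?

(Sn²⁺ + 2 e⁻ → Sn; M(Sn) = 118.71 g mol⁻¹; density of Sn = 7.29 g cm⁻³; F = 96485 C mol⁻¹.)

22.8 μm

Q = I·t = 0.6420 × 13920 = 8937 C; n(e⁻) = 0.09262 mol.
n(Sn) = n(e⁻)/2 = 0.04631 mol, so m = 0.04631 × 118.71 = 5.498 g.
Volume = m/ρ = 5.498 / 7.29 = 0.7541 cm³.
Thickness = V/A = 0.7541 / 331 = 0.00228 cm = 22.8 μm.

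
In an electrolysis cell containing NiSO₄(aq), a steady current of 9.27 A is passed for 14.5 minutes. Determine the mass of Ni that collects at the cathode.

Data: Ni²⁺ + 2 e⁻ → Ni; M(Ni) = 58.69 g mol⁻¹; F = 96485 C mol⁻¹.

2.45 g

Q = I·t = 9.270 A × 870.00 s = 8065 C.
n(e⁻) = Q/F = 8065 / 96485 = 0.08359 mol.
Ni²⁺ + 2 e⁻ → Ni, so n(Ni) = n(e⁻)/2 = 0.04179 mol.
m = n·M = 0.04179 × 58.69 = 2.45 g.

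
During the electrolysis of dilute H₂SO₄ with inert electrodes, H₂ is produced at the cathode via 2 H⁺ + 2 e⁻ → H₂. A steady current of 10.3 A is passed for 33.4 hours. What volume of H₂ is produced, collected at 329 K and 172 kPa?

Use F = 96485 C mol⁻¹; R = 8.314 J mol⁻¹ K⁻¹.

102 L

Q = I·t = 10.30 A × 120240 s = 1238000 C.
n(e⁻) = Q/F = 1238000 / 96485 = 12.84 mol.
2 electrons are transferred per H₂ molecule, so n(H₂) = 12.84 / 2 = 6.418 mol.
V = nRT/P = (6.418 × 8.314 × 329) / (172 × 10³ Pa) = 0.102 m³ = 102 L.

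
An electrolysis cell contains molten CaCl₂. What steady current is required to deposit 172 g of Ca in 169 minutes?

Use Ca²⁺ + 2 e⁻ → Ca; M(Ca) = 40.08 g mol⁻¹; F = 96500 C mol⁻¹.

81.7 A

n(Ca) = 172 / 40.08 = 4.291 mol.
n(e⁻) = 2 × 4.291 = 8.583 mol.
Q = n(e⁻)·F = 8.583 × 96500 = 828200 C.
I = Q/t = 828200 / 10140 s = 81.7 A.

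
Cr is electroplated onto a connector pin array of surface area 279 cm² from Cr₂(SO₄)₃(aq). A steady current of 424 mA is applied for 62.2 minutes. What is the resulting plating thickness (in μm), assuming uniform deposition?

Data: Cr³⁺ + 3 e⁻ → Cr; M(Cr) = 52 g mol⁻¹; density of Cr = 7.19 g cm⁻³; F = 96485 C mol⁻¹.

1.42 μm

Q = I·t = 0.4240 × 3732.0 = 1582 C; n(e⁻) = 0.01640 mol.
n(Cr) = n(e⁻)/3 = 0.005467 mol, so m = 0.005467 × 52 = 0.2843 g.
Volume = m/ρ = 0.2843 / 7.19 = 0.03954 cm³.
Thickness = V/A = 0.03954 / 279 = 1.42 × 10⁻⁴ cm = 1.42 μm.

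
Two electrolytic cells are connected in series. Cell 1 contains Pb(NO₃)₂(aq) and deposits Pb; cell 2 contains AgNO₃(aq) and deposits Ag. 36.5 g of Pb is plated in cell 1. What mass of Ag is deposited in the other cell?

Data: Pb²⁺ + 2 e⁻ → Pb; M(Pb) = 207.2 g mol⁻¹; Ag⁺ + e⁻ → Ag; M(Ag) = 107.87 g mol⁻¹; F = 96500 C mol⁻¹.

38.0 g

n(Pb) = 36.5 / 207.2 = 0.1762 mol.
Since Pb²⁺ + 2 e⁻ → Pb, n(e⁻) passed = 2 × 0.1762 = 0.3523 mol.
Cells in series carry the same charge, so the same 0.3523 mol of electrons passes through cell 2.
Ag⁺ + e⁻ → Ag, so n(Ag) = 0.3523 / 1 = 0.3523 mol.
m(Ag) = 0.3523 × 107.87 = 38.0 g.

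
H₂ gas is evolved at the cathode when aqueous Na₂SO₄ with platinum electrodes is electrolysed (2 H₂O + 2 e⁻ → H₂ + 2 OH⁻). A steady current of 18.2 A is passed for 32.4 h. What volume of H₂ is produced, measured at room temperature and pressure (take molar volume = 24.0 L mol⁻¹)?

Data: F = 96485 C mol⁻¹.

264 L

Q = I·t = 18.20 A × 116640 s = 2123000 C.
n(e⁻) = Q/F = 2123000 / 96485 = 22.00 mol.
2 electrons are transferred per H₂ molecule, so n(H₂) = 22.00 / 2 = 11.00 mol.
V = n × V_m = 11.00 × 24.0 = 264 L.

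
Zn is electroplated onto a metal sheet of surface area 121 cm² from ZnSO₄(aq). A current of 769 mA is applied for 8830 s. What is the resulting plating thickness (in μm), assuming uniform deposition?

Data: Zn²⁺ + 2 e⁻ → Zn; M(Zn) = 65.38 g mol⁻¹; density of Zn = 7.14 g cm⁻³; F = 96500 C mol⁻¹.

26.6 μm

Q = I·t = 0.7690 × 8830.0 = 6790 C; n(e⁻) = 0.07037 mol.
n(Zn) = n(e⁻)/2 = 0.03518 mol, so m = 0.03518 × 65.38 = 2.300 g.
Volume = m/ρ = 2.300 / 7.14 = 0.3222 cm³.
Thickness = V/A = 0.3222 / 121 = 0.00266 cm = 26.6 μm.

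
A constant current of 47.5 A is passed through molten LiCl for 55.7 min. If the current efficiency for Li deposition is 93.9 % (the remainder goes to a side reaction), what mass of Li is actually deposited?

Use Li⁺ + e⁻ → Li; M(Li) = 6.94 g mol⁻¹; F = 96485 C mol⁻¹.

Q = I·t = 47.50 × 3342.0 = 158700 C.
n(e⁻) = 158700/96485 = 1.645 mol; theoretically n(Li) = 1.645/1 = 1.645 mol, m_theo = 11.42 g.
At 93.9 % efficiency, m_actual = 0.939 × 11.42 = 10.7 g.

10.7 g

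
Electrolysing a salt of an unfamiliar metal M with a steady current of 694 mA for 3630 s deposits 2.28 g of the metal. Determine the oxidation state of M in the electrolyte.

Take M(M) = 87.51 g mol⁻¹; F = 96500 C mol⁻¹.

Q = I·t = 0.6940 A × 3630.0 s = 2519 C, so n(e⁻) = 2519/96500 = 0.02611 mol.
n(M) deposited = 2.28 / 87.51 = 0.02605 mol.
Electrons per atom = n(e⁻)/n(M) = 0.02611 / 0.02605 = 1.00 ≈ 1, so the ion is M⁺.

+1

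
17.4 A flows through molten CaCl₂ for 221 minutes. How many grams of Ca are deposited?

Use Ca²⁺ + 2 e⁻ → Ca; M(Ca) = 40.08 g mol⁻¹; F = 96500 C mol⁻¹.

47.9 g

Q = I·t = 17.40 A × 13260 s = 230700 C.
n(e⁻) = Q/F = 230700 / 96500 = 2.391 mol.
Ca²⁺ + 2 e⁻ → Ca, so n(Ca) = n(e⁻)/2 = 1.195 mol.
m = n·M = 1.195 × 40.08 = 47.9 g.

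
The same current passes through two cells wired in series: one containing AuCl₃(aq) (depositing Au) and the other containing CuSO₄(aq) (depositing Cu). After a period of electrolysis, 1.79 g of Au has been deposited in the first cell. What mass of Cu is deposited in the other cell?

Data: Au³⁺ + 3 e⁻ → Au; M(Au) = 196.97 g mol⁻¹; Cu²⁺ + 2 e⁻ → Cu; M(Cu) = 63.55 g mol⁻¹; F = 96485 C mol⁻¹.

0.866 g

n(Au) = 1.79 / 196.97 = 0.009088 mol.
Since Au³⁺ + 3 e⁻ → Au, n(e⁻) passed = 3 × 0.009088 = 0.02726 mol.
Cells in series carry the same charge, so the same 0.02726 mol of electrons passes through cell 2.
Cu²⁺ + 2 e⁻ → Cu, so n(Cu) = 0.02726 / 2 = 0.01363 mol.
m(Cu) = 0.01363 × 63.55 = 0.866 g.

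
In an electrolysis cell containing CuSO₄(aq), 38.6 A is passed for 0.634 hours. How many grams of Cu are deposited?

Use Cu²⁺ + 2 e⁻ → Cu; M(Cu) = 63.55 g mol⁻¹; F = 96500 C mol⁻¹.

Q = I·t = 38.60 A × 2282.4 s = 88100 C.
n(e⁻) = Q/F = 88100 / 96500 = 0.9130 mol.
Cu²⁺ + 2 e⁻ → Cu, so n(Cu) = n(e⁻)/2 = 0.4565 mol.
m = n·M = 0.4565 × 63.55 = 29.0 g.

29.0 g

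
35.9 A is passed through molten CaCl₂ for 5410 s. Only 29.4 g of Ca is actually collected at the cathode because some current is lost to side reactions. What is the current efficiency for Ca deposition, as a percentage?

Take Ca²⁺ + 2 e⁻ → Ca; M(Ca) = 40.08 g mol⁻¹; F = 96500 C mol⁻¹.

Q = I·t = 35.90 × 5410.0 = 194200 C; n(e⁻) = 194200/96500 = 2.013 mol.
Theoretical n(Ca) = n(e⁻)/2 = 1.006 mol, i.e. m_theo = 1.006 × 40.08 = 40.33 g.
Efficiency = m_actual / m_theo = 29.4 / 40.33 = 72.9 %.

72.9 %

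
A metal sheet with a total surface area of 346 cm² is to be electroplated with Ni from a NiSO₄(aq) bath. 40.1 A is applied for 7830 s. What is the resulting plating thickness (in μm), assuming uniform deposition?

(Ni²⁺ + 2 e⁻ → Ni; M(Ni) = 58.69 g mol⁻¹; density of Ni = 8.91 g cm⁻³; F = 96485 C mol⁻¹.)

Q = I·t = 40.10 × 7830.0 = 314000 C; n(e⁻) = 3.254 mol.
n(Ni) = n(e⁻)/2 = 1.627 mol, so m = 1.627 × 58.69 = 95.49 g.
Volume = m/ρ = 95.49 / 8.91 = 10.72 cm³.
Thickness = V/A = 10.72 / 346 = 0.0310 cm = 310 μm.

310 μm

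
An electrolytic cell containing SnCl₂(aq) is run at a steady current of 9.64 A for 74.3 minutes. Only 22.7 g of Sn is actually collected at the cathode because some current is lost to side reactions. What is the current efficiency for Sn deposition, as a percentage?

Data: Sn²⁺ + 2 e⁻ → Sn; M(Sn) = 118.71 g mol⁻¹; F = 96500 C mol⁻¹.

85.9 %

Q = I·t = 9.640 × 4458.0 = 42980 C; n(e⁻) = 42980/96500 = 0.4453 mol.
Theoretical n(Sn) = n(e⁻)/2 = 0.2227 mol, i.e. m_theo = 0.2227 × 118.71 = 26.43 g.
Efficiency = m_actual / m_theo = 22.7 / 26.43 = 85.9 %.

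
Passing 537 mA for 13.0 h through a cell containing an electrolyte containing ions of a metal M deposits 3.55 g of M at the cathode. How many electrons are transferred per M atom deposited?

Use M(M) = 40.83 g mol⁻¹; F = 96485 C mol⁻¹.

Q = I·t = 0.5370 A × 46800 s = 25130 C, so n(e⁻) = 25130/96485 = 0.2605 mol.
n(M) deposited = 3.55 / 40.83 = 0.08695 mol.
Electrons per atom = n(e⁻)/n(M) = 0.2605 / 0.08695 = 3.00 ≈ 3, so the ion is M³⁺.

3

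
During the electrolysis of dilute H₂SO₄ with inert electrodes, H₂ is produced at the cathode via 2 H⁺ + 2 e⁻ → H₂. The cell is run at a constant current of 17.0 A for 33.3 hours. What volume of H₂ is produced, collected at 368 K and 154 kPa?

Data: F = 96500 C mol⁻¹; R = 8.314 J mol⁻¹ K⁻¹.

210 L

Q = I·t = 17.00 A × 119880 s = 2038000 C.
n(e⁻) = Q/F = 2038000 / 96500 = 21.12 mol.
2 electrons are transferred per H₂ molecule, so n(H₂) = 21.12 / 2 = 10.56 mol.
V = nRT/P = (10.56 × 8.314 × 368) / (154 × 10³ Pa) = 0.210 m³ = 210 L.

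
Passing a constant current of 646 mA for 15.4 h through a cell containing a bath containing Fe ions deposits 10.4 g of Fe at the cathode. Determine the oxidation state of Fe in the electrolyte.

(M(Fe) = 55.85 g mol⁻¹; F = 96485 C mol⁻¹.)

Q = I·t = 0.6460 A × 55440 s = 35810 C, so n(e⁻) = 35810/96485 = 0.3712 mol.
n(Fe) deposited = 10.4 / 55.85 = 0.1862 mol.
Electrons per atom = n(e⁻)/n(Fe) = 0.3712 / 0.1862 = 1.99 ≈ 2, so the ion is Fe²⁺.

+2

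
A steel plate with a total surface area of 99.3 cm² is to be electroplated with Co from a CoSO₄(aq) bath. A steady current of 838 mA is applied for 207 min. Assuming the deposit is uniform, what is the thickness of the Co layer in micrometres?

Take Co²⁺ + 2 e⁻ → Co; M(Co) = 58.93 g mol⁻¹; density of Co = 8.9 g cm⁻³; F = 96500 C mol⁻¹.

36.0 μm

Q = I·t = 0.8380 × 12420 = 10410 C; n(e⁻) = 0.1079 mol.
n(Co) = n(e⁻)/2 = 0.05393 mol, so m = 0.05393 × 58.93 = 3.178 g.
Volume = m/ρ = 3.178 / 8.9 = 0.3571 cm³.
Thickness = V/A = 0.3571 / 99.3 = 0.00360 cm = 36.0 μm.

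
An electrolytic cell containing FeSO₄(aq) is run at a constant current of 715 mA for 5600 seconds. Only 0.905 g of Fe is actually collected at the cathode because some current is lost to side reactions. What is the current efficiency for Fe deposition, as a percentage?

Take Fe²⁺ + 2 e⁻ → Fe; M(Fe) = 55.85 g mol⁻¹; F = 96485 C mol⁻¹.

78.1 %

Q = I·t = 0.7150 × 5600.0 = 4004 C; n(e⁻) = 4004/96485 = 0.04150 mol.
Theoretical n(Fe) = n(e⁻)/2 = 0.02075 mol, i.e. m_theo = 0.02075 × 55.85 = 1.159 g.
Efficiency = m_actual / m_theo = 0.905 / 1.159 = 78.1 %.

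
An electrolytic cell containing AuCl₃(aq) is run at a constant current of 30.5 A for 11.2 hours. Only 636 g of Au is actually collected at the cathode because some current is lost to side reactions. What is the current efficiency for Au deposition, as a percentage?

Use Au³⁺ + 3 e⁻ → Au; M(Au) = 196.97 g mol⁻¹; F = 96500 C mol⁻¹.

Q = I·t = 30.50 × 40320 = 1230000 C; n(e⁻) = 1230000/96500 = 12.74 mol.
Theoretical n(Au) = n(e⁻)/3 = 4.248 mol, i.e. m_theo = 4.248 × 196.97 = 836.7 g.
Efficiency = m_actual / m_theo = 636 / 836.7 = 76.0 %.

76.0 %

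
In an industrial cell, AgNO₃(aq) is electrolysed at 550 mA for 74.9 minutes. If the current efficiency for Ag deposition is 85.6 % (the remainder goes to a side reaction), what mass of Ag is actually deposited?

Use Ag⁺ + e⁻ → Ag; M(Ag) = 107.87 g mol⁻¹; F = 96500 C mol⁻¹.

Q = I·t = 0.5500 × 4494.0 = 2472 C.
n(e⁻) = 2472/96500 = 0.02561 mol; theoretically n(Ag) = 0.02561/1 = 0.02561 mol, m_theo = 2.763 g.
At 85.6 % efficiency, m_actual = 0.856 × 2.763 = 2.37 g.

2.37 g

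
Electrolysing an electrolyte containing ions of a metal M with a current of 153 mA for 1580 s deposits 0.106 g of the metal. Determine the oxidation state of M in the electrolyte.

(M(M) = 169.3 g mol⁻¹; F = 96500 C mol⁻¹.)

Q = I·t = 0.1530 A × 1580.0 s = 241.7 C, so n(e⁻) = 241.7/96500 = 0.002505 mol.
n(M) deposited = 0.106 / 169.3 = 0.0006261 mol.
Electrons per atom = n(e⁻)/n(M) = 0.002505 / 0.0006261 = 4.00 ≈ 4, so the ion is M⁴⁺.

+4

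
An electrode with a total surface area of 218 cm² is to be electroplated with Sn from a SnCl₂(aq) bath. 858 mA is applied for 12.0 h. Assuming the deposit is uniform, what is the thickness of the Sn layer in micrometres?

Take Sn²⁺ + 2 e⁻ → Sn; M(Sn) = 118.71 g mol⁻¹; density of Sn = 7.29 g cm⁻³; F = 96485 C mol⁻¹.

143 μm

Q = I·t = 0.8580 × 43200 = 37070 C; n(e⁻) = 0.3842 mol.
n(Sn) = n(e⁻)/2 = 0.1921 mol, so m = 0.1921 × 118.71 = 22.80 g.
Volume = m/ρ = 22.80 / 7.29 = 3.128 cm³.
Thickness = V/A = 3.128 / 218 = 0.0143 cm = 143 μm.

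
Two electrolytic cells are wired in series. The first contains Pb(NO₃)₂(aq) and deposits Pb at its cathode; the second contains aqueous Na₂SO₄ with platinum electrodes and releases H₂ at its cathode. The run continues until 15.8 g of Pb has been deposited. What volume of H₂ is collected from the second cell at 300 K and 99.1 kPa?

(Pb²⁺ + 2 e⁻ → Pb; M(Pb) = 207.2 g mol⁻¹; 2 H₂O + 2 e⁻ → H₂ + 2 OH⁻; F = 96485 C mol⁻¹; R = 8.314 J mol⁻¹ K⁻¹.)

1.92 L

n(Pb) = 15.8 / 207.2 = 0.07625 mol, so n(e⁻) = 2 × 0.07625 = 0.1525 mol.
The cells are in series, so the same 0.1525 mol of electrons passes through the second cell.
2 H₂O + 2 e⁻ → H₂ + 2 OH⁻ — 2 mol e⁻ per mol H₂, so n(H₂) = 0.1525/2 = 0.07625 mol.
V = nRT/P = (0.07625 × 8.314 × 300) / (99.1 × 10³) = 0.00192 m³ = 1.92 L.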